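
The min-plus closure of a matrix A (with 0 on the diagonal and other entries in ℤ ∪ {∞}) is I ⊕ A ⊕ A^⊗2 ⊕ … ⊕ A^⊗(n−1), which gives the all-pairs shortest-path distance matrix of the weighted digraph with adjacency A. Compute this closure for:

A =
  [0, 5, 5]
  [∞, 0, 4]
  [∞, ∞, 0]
Closure =
  [0, 5, 5]
  [∞, 0, 4]
  [∞, ∞, 0]

This is the Floyd-Warshall all-pairs shortest-path computation. For each intermediate vertex k = 0, 1, …, 2, update dist[i][j] ← min(dist[i][j], dist[i][k] + dist[k][j]). The final matrix gives, for each (i, j), the minimum total weight of any directed path from i to j (possibly empty when i = j).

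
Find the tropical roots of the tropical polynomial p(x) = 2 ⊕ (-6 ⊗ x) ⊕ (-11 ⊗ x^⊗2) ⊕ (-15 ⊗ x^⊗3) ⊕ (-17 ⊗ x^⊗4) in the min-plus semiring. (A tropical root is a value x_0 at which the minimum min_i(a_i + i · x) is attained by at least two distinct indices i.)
Roots: {2, 4, 5, 8}

Each tropical root is a break point of the lower envelope of the lines y = a_i + i · x (there are 5 lines, with slopes 0, 1, ..., 4). Only the lines that attain the minimum somewhere contribute to roots; other lines are dominated. Here the surviving (envelope) indices are i = 4, i = 3, i = 2, i = 1, i = 0.
Intersections between consecutive envelope lines give the roots: for adjacent envelope indices i < j the intersection is x = (a_i − a_j) / (j − i). Reading off the sorted break points: {2, 4, 5, 8}.
Verification: at each break x_0, at least two indices attain the minimum of min_i(a_i + i · x_0).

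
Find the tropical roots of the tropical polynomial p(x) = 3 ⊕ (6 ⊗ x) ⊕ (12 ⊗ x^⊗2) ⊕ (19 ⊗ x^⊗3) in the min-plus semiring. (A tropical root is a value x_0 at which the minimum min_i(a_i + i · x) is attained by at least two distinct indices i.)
Roots: {-7, -6, -3}

Each tropical root is a break point of the lower envelope of the lines y = a_i + i · x (there are 4 lines, with slopes 0, 1, ..., 3). Only the lines that attain the minimum somewhere contribute to roots; other lines are dominated. Here the surviving (envelope) indices are i = 3, i = 2, i = 1, i = 0.
Intersections between consecutive envelope lines give the roots: for adjacent envelope indices i < j the intersection is x = (a_i − a_j) / (j − i). Reading off the sorted break points: {-7, -6, -3}.
Verification: at each break x_0, at least two indices attain the minimum of min_i(a_i + i · x_0).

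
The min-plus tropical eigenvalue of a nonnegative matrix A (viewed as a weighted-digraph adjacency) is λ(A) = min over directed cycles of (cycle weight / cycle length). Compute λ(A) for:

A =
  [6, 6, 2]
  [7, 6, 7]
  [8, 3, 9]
λ(A) = 4

Enumerate directed cycles and compute their means (weight / length). Sample:
  cycle 0 → 0: weight = 6, length = 1, mean = 6/1 ≈ 6.000
  cycle 1 → 1: weight = 6, length = 1, mean = 6/1 ≈ 6.000
  cycle 2 → 2: weight = 9, length = 1, mean = 9/1 ≈ 9.000
  cycle 0 → 1 → 0: weight = 13, length = 2, mean = 13/2 ≈ 6.500
  cycle 0 → 2 → 0: weight = 10, length = 2, mean = 10/2 ≈ 5.000
  cycle 1 → 0 → 1: weight = 13, length = 2, mean = 13/2 ≈ 6.500
Minimum mean = 4.000, attained e.g. along the cycle 0 → 2 → 1 → 0 with weight 12 and length 3. So λ(A) = 12/3 = 4.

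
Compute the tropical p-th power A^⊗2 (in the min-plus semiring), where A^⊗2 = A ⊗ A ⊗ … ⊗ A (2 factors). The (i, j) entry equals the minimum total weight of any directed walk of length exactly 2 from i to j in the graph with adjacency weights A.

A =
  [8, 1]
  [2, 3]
A^⊗2 =
  [3, 4]
  [5, 3]

Each entry (A^⊗2)_ij equals the minimum over all length-2 walks i = v_0 → v_1 → … → v_2 = j of Σ_t A[v_t][v_{t+1}]. For example, for (i, j) = (0, 1) we minimise over 2 possible intermediate vertex sequences; the minimum is 4, attained along the walk 0 → 1 → 1.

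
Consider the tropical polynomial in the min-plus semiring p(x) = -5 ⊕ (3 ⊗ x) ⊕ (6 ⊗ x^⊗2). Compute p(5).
p(5) = -5

A tropical monomial a ⊗ x^⊗i evaluates to a + i · x. Evaluating each term at x = 5:
  Term 0 contributes -5 + 0 · 5 = -5
  Term 1 contributes 3 + 1 · 5 = 8
  Term 2 contributes 6 + 2 · 5 = 16
p(5) = ⊕ of these = min[-5, 8, 16] = -5.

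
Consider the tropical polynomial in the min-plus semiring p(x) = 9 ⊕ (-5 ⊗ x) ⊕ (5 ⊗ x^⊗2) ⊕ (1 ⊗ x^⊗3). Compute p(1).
p(1) = -4

A tropical monomial a ⊗ x^⊗i evaluates to a + i · x. Evaluating each term at x = 1:
  Term 0 contributes 9 + 0 · 1 = 9
  Term 1 contributes -5 + 1 · 1 = -4
  Term 2 contributes 5 + 2 · 1 = 7
  Term 3 contributes 1 + 3 · 1 = 4
p(1) = ⊕ of these = min[9, -4, 7, 4] = -4.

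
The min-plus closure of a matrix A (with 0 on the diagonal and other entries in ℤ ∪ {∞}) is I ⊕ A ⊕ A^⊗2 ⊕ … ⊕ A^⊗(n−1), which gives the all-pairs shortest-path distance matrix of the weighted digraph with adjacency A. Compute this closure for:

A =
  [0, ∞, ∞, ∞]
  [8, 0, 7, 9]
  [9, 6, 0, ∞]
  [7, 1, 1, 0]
Closure =
  [0, ∞, ∞, ∞]
  [8, 0, 7, 9]
  [9, 6, 0, 15]
  [7, 1, 1, 0]

This is the Floyd-Warshall all-pairs shortest-path computation. For each intermediate vertex k = 0, 1, …, 3, update dist[i][j] ← min(dist[i][j], dist[i][k] + dist[k][j]). The final matrix gives, for each (i, j), the minimum total weight of any directed path from i to j (possibly empty when i = j).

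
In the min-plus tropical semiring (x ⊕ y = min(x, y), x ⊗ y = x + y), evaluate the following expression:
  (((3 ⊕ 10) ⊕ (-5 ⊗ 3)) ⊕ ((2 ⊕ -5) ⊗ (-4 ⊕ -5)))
(((3 ⊕ 10) ⊕ (-5 ⊗ 3)) ⊕ ((2 ⊕ -5) ⊗ (-4 ⊕ -5))) = -10

Expand innermost to outermost. Recall ⊕ takes the minimum of its arguments and ⊗ takes their sum. Working out the expression (((3 ⊕ 10) ⊕ (-5 ⊗ 3)) ⊕ ((2 ⊕ -5) ⊗ (-4 ⊕ -5))) gives -10.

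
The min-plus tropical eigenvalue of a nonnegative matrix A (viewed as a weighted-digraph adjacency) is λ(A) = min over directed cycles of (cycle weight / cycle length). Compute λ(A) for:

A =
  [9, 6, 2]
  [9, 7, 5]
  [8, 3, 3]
λ(A) = 3

Enumerate directed cycles and compute their means (weight / length). Sample:
  cycle 0 → 0: weight = 9, length = 1, mean = 9/1 ≈ 9.000
  cycle 1 → 1: weight = 7, length = 1, mean = 7/1 ≈ 7.000
  cycle 2 → 2: weight = 3, length = 1, mean = 3/1 ≈ 3.000
  cycle 0 → 1 → 0: weight = 15, length = 2, mean = 15/2 ≈ 7.500
  cycle 0 → 2 → 0: weight = 10, length = 2, mean = 10/2 ≈ 5.000
  cycle 1 → 0 → 1: weight = 15, length = 2, mean = 15/2 ≈ 7.500
Minimum mean = 3.000, attained e.g. along the cycle 2 → 2 with weight 3 and length 1. So λ(A) = 3/1 = 3.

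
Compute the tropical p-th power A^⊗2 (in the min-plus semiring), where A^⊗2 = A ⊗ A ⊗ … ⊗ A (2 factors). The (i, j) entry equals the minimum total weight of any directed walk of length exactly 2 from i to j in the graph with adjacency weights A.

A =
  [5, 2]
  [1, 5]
A^⊗2 =
  [3, 7]
  [6, 3]

Each entry (A^⊗2)_ij equals the minimum over all length-2 walks i = v_0 → v_1 → … → v_2 = j of Σ_t A[v_t][v_{t+1}]. For example, for (i, j) = (0, 1) we minimise over 2 possible intermediate vertex sequences; the minimum is 7, attained along the walk 0 → 0 → 1.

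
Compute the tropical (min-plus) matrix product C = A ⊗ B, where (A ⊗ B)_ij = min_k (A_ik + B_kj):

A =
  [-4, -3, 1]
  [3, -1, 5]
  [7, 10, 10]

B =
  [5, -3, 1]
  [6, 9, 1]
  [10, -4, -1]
A ⊗ B =
  [1, -7, -3]
  [5, 0, 0]
  [12, 4, 8]

Apply the min-plus product entry-by-entry:
  C[0][0] = min over k of (A[0][0] + B[0][0] = -4 + 5 = 1, A[0][1] + B[1][0] = -3 + 6 = 3, A[0][2] + B[2][0] = 1 + 10 = 11) = 1 (attained at k = 0)
  C[0][1] = min over k of (A[0][0] + B[0][1] = -4 + -3 = -7, A[0][1] + B[1][1] = -3 + 9 = 6, A[0][2] + B[2][1] = 1 + -4 = -3) = -7 (attained at k = 0)
  C[0][2] = min over k of (A[0][0] + B[0][2] = -4 + 1 = -3, A[0][1] + B[1][2] = -3 + 1 = -2, A[0][2] + B[2][2] = 1 + -1 = 0) = -3 (attained at k = 0)
  C[1][0] = min over k of (A[1][0] + B[0][0] = 3 + 5 = 8, A[1][1] + B[1][0] = -1 + 6 = 5, A[1][2] + B[2][0] = 5 + 10 = 15) = 5 (attained at k = 1)
  C[1][1] = min over k of (A[1][0] + B[0][1] = 3 + -3 = 0, A[1][1] + B[1][1] = -1 + 9 = 8, A[1][2] + B[2][1] = 5 + -4 = 1) = 0 (attained at k = 0)
  C[1][2] = min over k of (A[1][0] + B[0][2] = 3 + 1 = 4, A[1][1] + B[1][2] = -1 + 1 = 0, A[1][2] + B[2][2] = 5 + -1 = 4) = 0 (attained at k = 1)
  C[2][0] = min over k of (A[2][0] + B[0][0] = 7 + 5 = 12, A[2][1] + B[1][0] = 10 + 6 = 16, A[2][2] + B[2][0] = 10 + 10 = 20) = 12 (attained at k = 0)
  C[2][1] = min over k of (A[2][0] + B[0][1] = 7 + -3 = 4, A[2][1] + B[1][1] = 10 + 9 = 19, A[2][2] + B[2][1] = 10 + -4 = 6) = 4 (attained at k = 0)
  C[2][2] = min over k of (A[2][0] + B[0][2] = 7 + 1 = 8, A[2][1] + B[1][2] = 10 + 1 = 11, A[2][2] + B[2][2] = 10 + -1 = 9) = 8 (attained at k = 0)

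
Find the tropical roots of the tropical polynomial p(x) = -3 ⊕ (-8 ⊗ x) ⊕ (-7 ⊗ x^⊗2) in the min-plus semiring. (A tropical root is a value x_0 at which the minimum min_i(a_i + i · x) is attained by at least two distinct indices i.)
Roots: {-1, 5}

Each tropical root is a break point of the lower envelope of the lines y = a_i + i · x (there are 3 lines, with slopes 0, 1, ..., 2). Only the lines that attain the minimum somewhere contribute to roots; other lines are dominated. Here the surviving (envelope) indices are i = 2, i = 1, i = 0.
Intersections between consecutive envelope lines give the roots: for adjacent envelope indices i < j the intersection is x = (a_i − a_j) / (j − i). Reading off the sorted break points: {-1, 5}.
Verification: at each break x_0, at least two indices attain the minimum of min_i(a_i + i · x_0).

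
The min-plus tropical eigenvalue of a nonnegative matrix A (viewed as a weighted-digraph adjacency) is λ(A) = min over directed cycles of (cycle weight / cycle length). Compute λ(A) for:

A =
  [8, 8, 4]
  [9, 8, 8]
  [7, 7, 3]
λ(A) = 3

Enumerate directed cycles and compute their means (weight / length). Sample:
  cycle 0 → 0: weight = 8, length = 1, mean = 8/1 ≈ 8.000
  cycle 1 → 1: weight = 8, length = 1, mean = 8/1 ≈ 8.000
  cycle 2 → 2: weight = 3, length = 1, mean = 3/1 ≈ 3.000
  cycle 0 → 1 → 0: weight = 17, length = 2, mean = 17/2 ≈ 8.500
  cycle 0 → 2 → 0: weight = 11, length = 2, mean = 11/2 ≈ 5.500
  cycle 1 → 0 → 1: weight = 17, length = 2, mean = 17/2 ≈ 8.500
Minimum mean = 3.000, attained e.g. along the cycle 2 → 2 with weight 3 and length 1. So λ(A) = 3/1 = 3.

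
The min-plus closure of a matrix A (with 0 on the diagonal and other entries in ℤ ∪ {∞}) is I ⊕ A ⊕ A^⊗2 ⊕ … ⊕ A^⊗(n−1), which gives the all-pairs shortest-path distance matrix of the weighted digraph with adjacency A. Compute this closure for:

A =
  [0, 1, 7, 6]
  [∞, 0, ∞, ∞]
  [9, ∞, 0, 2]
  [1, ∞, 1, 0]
Closure =
  [0, 1, 7, 6]
  [∞, 0, ∞, ∞]
  [3, 4, 0, 2]
  [1, 2, 1, 0]

This is the Floyd-Warshall all-pairs shortest-path computation. For each intermediate vertex k = 0, 1, …, 3, update dist[i][j] ← min(dist[i][j], dist[i][k] + dist[k][j]). The final matrix gives, for each (i, j), the minimum total weight of any directed path from i to j (possibly empty when i = j).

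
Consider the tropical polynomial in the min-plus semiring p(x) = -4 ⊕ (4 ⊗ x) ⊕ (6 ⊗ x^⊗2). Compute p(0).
p(0) = -4

A tropical monomial a ⊗ x^⊗i evaluates to a + i · x. Evaluating each term at x = 0:
  Term 0 contributes -4 + 0 · 0 = -4
  Term 1 contributes 4 + 1 · 0 = 4
  Term 2 contributes 6 + 2 · 0 = 6
p(0) = ⊕ of these = min[-4, 4, 6] = -4.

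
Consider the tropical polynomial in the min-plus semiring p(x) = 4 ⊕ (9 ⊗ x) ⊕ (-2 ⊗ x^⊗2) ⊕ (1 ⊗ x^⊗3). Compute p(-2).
p(-2) = -6

A tropical monomial a ⊗ x^⊗i evaluates to a + i · x. Evaluating each term at x = -2:
  Term 0 contributes 4 + 0 · -2 = 4
  Term 1 contributes 9 + 1 · -2 = 7
  Term 2 contributes -2 + 2 · -2 = -6
  Term 3 contributes 1 + 3 · -2 = -5
p(-2) = ⊕ of these = min[4, 7, -6, -5] = -6.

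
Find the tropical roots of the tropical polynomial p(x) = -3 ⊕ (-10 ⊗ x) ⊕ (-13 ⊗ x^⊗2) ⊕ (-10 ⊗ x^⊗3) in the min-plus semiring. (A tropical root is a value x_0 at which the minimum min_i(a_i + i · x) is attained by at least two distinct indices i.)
Roots: {-3, 3, 7}

Each tropical root is a break point of the lower envelope of the lines y = a_i + i · x (there are 4 lines, with slopes 0, 1, ..., 3). Only the lines that attain the minimum somewhere contribute to roots; other lines are dominated. Here the surviving (envelope) indices are i = 3, i = 2, i = 1, i = 0.
Intersections between consecutive envelope lines give the roots: for adjacent envelope indices i < j the intersection is x = (a_i − a_j) / (j − i). Reading off the sorted break points: {-3, 3, 7}.
Verification: at each break x_0, at least two indices attain the minimum of min_i(a_i + i · x_0).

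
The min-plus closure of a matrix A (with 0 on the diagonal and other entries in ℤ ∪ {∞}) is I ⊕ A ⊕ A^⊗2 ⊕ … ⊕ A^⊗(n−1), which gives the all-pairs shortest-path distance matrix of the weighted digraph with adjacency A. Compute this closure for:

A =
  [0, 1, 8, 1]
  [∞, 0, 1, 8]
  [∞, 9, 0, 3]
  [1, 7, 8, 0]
Closure =
  [0, 1, 2, 1]
  [5, 0, 1, 4]
  [4, 5, 0, 3]
  [1, 2, 3, 0]

This is the Floyd-Warshall all-pairs shortest-path computation. For each intermediate vertex k = 0, 1, …, 3, update dist[i][j] ← min(dist[i][j], dist[i][k] + dist[k][j]). The final matrix gives, for each (i, j), the minimum total weight of any directed path from i to j (possibly empty when i = j).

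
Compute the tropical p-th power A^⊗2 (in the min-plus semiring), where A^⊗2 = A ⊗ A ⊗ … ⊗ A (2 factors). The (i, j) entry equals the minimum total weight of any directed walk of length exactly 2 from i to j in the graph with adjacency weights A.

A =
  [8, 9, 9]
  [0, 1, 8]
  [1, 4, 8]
A^⊗2 =
  [9, 10, 17]
  [1, 2, 9]
  [4, 5, 10]

Each entry (A^⊗2)_ij equals the minimum over all length-2 walks i = v_0 → v_1 → … → v_2 = j of Σ_t A[v_t][v_{t+1}]. For example, for (i, j) = (0, 2) we minimise over 3 possible intermediate vertex sequences; the minimum is 17, attained along the walk 0 → 0 → 2.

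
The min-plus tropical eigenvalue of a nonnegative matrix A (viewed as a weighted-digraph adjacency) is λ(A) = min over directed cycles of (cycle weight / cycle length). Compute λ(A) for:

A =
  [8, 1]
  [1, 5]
λ(A) = 1

Enumerate directed cycles and compute their means (weight / length). Sample:
  cycle 0 → 0: weight = 8, length = 1, mean = 8/1 ≈ 8.000
  cycle 1 → 1: weight = 5, length = 1, mean = 5/1 ≈ 5.000
  cycle 0 → 1 → 0: weight = 2, length = 2, mean = 2/2 ≈ 1.000
  cycle 1 → 0 → 1: weight = 2, length = 2, mean = 2/2 ≈ 1.000
Minimum mean = 1.000, attained e.g. along the cycle 0 → 1 → 0 with weight 2 and length 2. So λ(A) = 2/2 = 1.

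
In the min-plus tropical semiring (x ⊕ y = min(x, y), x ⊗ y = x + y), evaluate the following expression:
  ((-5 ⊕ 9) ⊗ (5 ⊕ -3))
((-5 ⊕ 9) ⊗ (5 ⊕ -3)) = -8

Expand innermost to outermost. Recall ⊕ takes the minimum of its arguments and ⊗ takes their sum. Working out the expression ((-5 ⊕ 9) ⊗ (5 ⊕ -3)) gives -8.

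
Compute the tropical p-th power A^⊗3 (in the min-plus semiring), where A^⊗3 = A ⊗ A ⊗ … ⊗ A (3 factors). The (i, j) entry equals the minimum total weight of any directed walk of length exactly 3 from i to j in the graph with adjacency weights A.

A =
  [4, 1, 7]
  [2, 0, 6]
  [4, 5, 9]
A^⊗3 =
  [3, 1, 7]
  [2, 0, 6]
  [7, 5, 11]

Each entry (A^⊗3)_ij equals the minimum over all length-3 walks i = v_0 → v_1 → … → v_3 = j of Σ_t A[v_t][v_{t+1}]. For example, for (i, j) = (0, 2) we minimise over 9 possible intermediate vertex sequences; the minimum is 7, attained along the walk 0 → 1 → 1 → 2.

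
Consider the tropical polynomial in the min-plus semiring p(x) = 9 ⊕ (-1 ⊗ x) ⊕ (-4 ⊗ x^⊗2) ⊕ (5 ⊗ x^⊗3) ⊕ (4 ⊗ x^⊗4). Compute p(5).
p(5) = 4

A tropical monomial a ⊗ x^⊗i evaluates to a + i · x. Evaluating each term at x = 5:
  Term 0 contributes 9 + 0 · 5 = 9
  Term 1 contributes -1 + 1 · 5 = 4
  Term 2 contributes -4 + 2 · 5 = 6
  Term 3 contributes 5 + 3 · 5 = 20
  Term 4 contributes 4 + 4 · 5 = 24
p(5) = ⊕ of these = min[9, 4, 6, 20, 24] = 4.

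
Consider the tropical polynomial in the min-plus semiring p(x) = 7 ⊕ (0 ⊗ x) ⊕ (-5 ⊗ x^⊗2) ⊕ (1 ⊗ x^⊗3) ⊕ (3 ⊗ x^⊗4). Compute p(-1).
p(-1) = -7

A tropical monomial a ⊗ x^⊗i evaluates to a + i · x. Evaluating each term at x = -1:
  Term 0 contributes 7 + 0 · -1 = 7
  Term 1 contributes 0 + 1 · -1 = -1
  Term 2 contributes -5 + 2 · -1 = -7
  Term 3 contributes 1 + 3 · -1 = -2
  Term 4 contributes 3 + 4 · -1 = -1
p(-1) = ⊕ of these = min[7, -1, -7, -2, -1] = -7.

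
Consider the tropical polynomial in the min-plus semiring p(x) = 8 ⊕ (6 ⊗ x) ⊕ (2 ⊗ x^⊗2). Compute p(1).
p(1) = 4

A tropical monomial a ⊗ x^⊗i evaluates to a + i · x. Evaluating each term at x = 1:
  Term 0 contributes 8 + 0 · 1 = 8
  Term 1 contributes 6 + 1 · 1 = 7
  Term 2 contributes 2 + 2 · 1 = 4
p(1) = ⊕ of these = min[8, 7, 4] = 4.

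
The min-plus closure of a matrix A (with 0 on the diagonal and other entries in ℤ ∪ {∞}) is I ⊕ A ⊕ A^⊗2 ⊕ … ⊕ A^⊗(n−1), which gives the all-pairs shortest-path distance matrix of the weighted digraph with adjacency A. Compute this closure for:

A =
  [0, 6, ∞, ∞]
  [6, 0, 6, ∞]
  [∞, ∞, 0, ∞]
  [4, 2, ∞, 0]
Closure =
  [0, 6, 12, ∞]
  [6, 0, 6, ∞]
  [∞, ∞, 0, ∞]
  [4, 2, 8, 0]

This is the Floyd-Warshall all-pairs shortest-path computation. For each intermediate vertex k = 0, 1, …, 3, update dist[i][j] ← min(dist[i][j], dist[i][k] + dist[k][j]). The final matrix gives, for each (i, j), the minimum total weight of any directed path from i to j (possibly empty when i = j).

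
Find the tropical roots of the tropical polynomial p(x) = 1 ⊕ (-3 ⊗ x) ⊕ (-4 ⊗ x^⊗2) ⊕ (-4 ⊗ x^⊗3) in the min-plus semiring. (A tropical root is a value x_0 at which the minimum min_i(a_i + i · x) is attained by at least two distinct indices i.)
Roots: {0, 1, 4}

Each tropical root is a break point of the lower envelope of the lines y = a_i + i · x (there are 4 lines, with slopes 0, 1, ..., 3). Only the lines that attain the minimum somewhere contribute to roots; other lines are dominated. Here the surviving (envelope) indices are i = 3, i = 2, i = 1, i = 0.
Intersections between consecutive envelope lines give the roots: for adjacent envelope indices i < j the intersection is x = (a_i − a_j) / (j − i). Reading off the sorted break points: {0, 1, 4}.
Verification: at each break x_0, at least two indices attain the minimum of min_i(a_i + i · x_0).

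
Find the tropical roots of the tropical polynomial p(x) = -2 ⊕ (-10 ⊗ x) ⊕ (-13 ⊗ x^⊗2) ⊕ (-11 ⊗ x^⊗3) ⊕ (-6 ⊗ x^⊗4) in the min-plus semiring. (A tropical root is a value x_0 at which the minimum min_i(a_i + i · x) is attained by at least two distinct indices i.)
Roots: {-5, -2, 3, 8}

Each tropical root is a break point of the lower envelope of the lines y = a_i + i · x (there are 5 lines, with slopes 0, 1, ..., 4). Only the lines that attain the minimum somewhere contribute to roots; other lines are dominated. Here the surviving (envelope) indices are i = 4, i = 3, i = 2, i = 1, i = 0.
Intersections between consecutive envelope lines give the roots: for adjacent envelope indices i < j the intersection is x = (a_i − a_j) / (j − i). Reading off the sorted break points: {-5, -2, 3, 8}.
Verification: at each break x_0, at least two indices attain the minimum of min_i(a_i + i · x_0).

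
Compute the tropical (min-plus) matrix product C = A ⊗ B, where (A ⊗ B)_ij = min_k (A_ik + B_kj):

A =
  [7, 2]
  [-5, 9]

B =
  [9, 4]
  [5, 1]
A ⊗ B =
  [7, 3]
  [4, -1]

Apply the min-plus product entry-by-entry:
  C[0][0] = min over k of (A[0][0] + B[0][0] = 7 + 9 = 16, A[0][1] + B[1][0] = 2 + 5 = 7) = 7 (attained at k = 1)
  C[0][1] = min over k of (A[0][0] + B[0][1] = 7 + 4 = 11, A[0][1] + B[1][1] = 2 + 1 = 3) = 3 (attained at k = 1)
  C[1][0] = min over k of (A[1][0] + B[0][0] = -5 + 9 = 4, A[1][1] + B[1][0] = 9 + 5 = 14) = 4 (attained at k = 0)
  C[1][1] = min over k of (A[1][0] + B[0][1] = -5 + 4 = -1, A[1][1] + B[1][1] = 9 + 1 = 10) = -1 (attained at k = 0)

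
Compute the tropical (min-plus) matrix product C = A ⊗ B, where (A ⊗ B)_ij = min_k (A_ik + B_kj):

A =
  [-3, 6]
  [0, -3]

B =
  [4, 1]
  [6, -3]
A ⊗ B =
  [1, -2]
  [3, -6]

Apply the min-plus product entry-by-entry:
  C[0][0] = min over k of (A[0][0] + B[0][0] = -3 + 4 = 1, A[0][1] + B[1][0] = 6 + 6 = 12) = 1 (attained at k = 0)
  C[0][1] = min over k of (A[0][0] + B[0][1] = -3 + 1 = -2, A[0][1] + B[1][1] = 6 + -3 = 3) = -2 (attained at k = 0)
  C[1][0] = min over k of (A[1][0] + B[0][0] = 0 + 4 = 4, A[1][1] + B[1][0] = -3 + 6 = 3) = 3 (attained at k = 1)
  C[1][1] = min over k of (A[1][0] + B[0][1] = 0 + 1 = 1, A[1][1] + B[1][1] = -3 + -3 = -6) = -6 (attained at k = 1)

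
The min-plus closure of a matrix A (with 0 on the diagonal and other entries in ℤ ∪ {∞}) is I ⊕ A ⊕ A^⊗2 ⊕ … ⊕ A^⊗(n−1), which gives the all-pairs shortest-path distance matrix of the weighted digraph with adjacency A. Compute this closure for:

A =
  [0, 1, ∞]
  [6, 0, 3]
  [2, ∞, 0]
Closure =
  [0, 1, 4]
  [5, 0, 3]
  [2, 3, 0]

This is the Floyd-Warshall all-pairs shortest-path computation. For each intermediate vertex k = 0, 1, …, 2, update dist[i][j] ← min(dist[i][j], dist[i][k] + dist[k][j]). The final matrix gives, for each (i, j), the minimum total weight of any directed path from i to j (possibly empty when i = j).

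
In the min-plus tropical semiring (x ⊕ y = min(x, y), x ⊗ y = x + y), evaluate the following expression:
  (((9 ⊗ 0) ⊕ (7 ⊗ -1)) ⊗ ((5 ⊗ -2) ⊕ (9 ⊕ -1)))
(((9 ⊗ 0) ⊕ (7 ⊗ -1)) ⊗ ((5 ⊗ -2) ⊕ (9 ⊕ -1))) = 5

Expand innermost to outermost. Recall ⊕ takes the minimum of its arguments and ⊗ takes their sum. Working out the expression (((9 ⊗ 0) ⊕ (7 ⊗ -1)) ⊗ ((5 ⊗ -2) ⊕ (9 ⊕ -1))) gives 5.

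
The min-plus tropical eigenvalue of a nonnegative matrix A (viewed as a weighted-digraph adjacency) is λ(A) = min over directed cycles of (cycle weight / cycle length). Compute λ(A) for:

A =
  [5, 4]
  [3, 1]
λ(A) = 1

Enumerate directed cycles and compute their means (weight / length). Sample:
  cycle 0 → 0: weight = 5, length = 1, mean = 5/1 ≈ 5.000
  cycle 1 → 1: weight = 1, length = 1, mean = 1/1 ≈ 1.000
  cycle 0 → 1 → 0: weight = 7, length = 2, mean = 7/2 ≈ 3.500
  cycle 1 → 0 → 1: weight = 7, length = 2, mean = 7/2 ≈ 3.500
Minimum mean = 1.000, attained e.g. along the cycle 1 → 1 with weight 1 and length 1. So λ(A) = 1/1 = 1.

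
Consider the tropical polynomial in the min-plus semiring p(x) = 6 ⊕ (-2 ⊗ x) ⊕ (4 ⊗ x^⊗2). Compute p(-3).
p(-3) = -5

A tropical monomial a ⊗ x^⊗i evaluates to a + i · x. Evaluating each term at x = -3:
  Term 0 contributes 6 + 0 · -3 = 6
  Term 1 contributes -2 + 1 · -3 = -5
  Term 2 contributes 4 + 2 · -3 = -2
p(-3) = ⊕ of these = min[6, -5, -2] = -5.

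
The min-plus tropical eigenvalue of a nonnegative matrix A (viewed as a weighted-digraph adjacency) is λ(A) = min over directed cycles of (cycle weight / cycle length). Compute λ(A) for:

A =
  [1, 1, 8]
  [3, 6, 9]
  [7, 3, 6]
λ(A) = 1

Enumerate directed cycles and compute their means (weight / length). Sample:
  cycle 0 → 0: weight = 1, length = 1, mean = 1/1 ≈ 1.000
  cycle 1 → 1: weight = 6, length = 1, mean = 6/1 ≈ 6.000
  cycle 2 → 2: weight = 6, length = 1, mean = 6/1 ≈ 6.000
  cycle 0 → 1 → 0: weight = 4, length = 2, mean = 4/2 ≈ 2.000
  cycle 0 → 2 → 0: weight = 15, length = 2, mean = 15/2 ≈ 7.500
  cycle 1 → 0 → 1: weight = 4, length = 2, mean = 4/2 ≈ 2.000
Minimum mean = 1.000, attained e.g. along the cycle 0 → 0 with weight 1 and length 1. So λ(A) = 1/1 = 1.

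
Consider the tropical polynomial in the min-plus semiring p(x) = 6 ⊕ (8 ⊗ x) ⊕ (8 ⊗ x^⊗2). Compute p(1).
p(1) = 6

A tropical monomial a ⊗ x^⊗i evaluates to a + i · x. Evaluating each term at x = 1:
  Term 0 contributes 6 + 0 · 1 = 6
  Term 1 contributes 8 + 1 · 1 = 9
  Term 2 contributes 8 + 2 · 1 = 10
p(1) = ⊕ of these = min[6, 9, 10] = 6.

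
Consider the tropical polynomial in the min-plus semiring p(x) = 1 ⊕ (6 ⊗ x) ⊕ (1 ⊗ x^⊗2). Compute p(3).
p(3) = 1

A tropical monomial a ⊗ x^⊗i evaluates to a + i · x. Evaluating each term at x = 3:
  Term 0 contributes 1 + 0 · 3 = 1
  Term 1 contributes 6 + 1 · 3 = 9
  Term 2 contributes 1 + 2 · 3 = 7
p(3) = ⊕ of these = min[1, 9, 7] = 1.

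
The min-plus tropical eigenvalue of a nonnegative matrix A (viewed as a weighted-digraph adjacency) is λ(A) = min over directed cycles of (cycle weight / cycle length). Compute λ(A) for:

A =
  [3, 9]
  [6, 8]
λ(A) = 3

Enumerate directed cycles and compute their means (weight / length). Sample:
  cycle 0 → 0: weight = 3, length = 1, mean = 3/1 ≈ 3.000
  cycle 1 → 1: weight = 8, length = 1, mean = 8/1 ≈ 8.000
  cycle 0 → 1 → 0: weight = 15, length = 2, mean = 15/2 ≈ 7.500
  cycle 1 → 0 → 1: weight = 15, length = 2, mean = 15/2 ≈ 7.500
Minimum mean = 3.000, attained e.g. along the cycle 0 → 0 with weight 3 and length 1. So λ(A) = 3/1 = 3.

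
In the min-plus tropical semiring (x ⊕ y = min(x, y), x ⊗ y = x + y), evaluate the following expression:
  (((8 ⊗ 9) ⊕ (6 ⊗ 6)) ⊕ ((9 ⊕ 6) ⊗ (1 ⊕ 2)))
(((8 ⊗ 9) ⊕ (6 ⊗ 6)) ⊕ ((9 ⊕ 6) ⊗ (1 ⊕ 2))) = 7

Expand innermost to outermost. Recall ⊕ takes the minimum of its arguments and ⊗ takes their sum. Working out the expression (((8 ⊗ 9) ⊕ (6 ⊗ 6)) ⊕ ((9 ⊕ 6) ⊗ (1 ⊕ 2))) gives 7.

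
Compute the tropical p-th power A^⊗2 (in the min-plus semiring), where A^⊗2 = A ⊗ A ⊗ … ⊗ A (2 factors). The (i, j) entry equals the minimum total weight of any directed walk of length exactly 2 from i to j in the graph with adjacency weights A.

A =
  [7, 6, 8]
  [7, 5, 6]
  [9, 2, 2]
A^⊗2 =
  [13, 10, 10]
  [12, 8, 8]
  [9, 4, 4]

Each entry (A^⊗2)_ij equals the minimum over all length-2 walks i = v_0 → v_1 → … → v_2 = j of Σ_t A[v_t][v_{t+1}]. For example, for (i, j) = (0, 2) we minimise over 3 possible intermediate vertex sequences; the minimum is 10, attained along the walk 0 → 2 → 2.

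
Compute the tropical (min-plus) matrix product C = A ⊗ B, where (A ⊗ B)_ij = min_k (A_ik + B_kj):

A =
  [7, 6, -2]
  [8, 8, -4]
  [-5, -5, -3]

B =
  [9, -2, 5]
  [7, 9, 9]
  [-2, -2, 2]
A ⊗ B =
  [-4, -4, 0]
  [-6, -6, -2]
  [-5, -7, -1]

Apply the min-plus product entry-by-entry:
  C[0][0] = min over k of (A[0][0] + B[0][0] = 7 + 9 = 16, A[0][1] + B[1][0] = 6 + 7 = 13, A[0][2] + B[2][0] = -2 + -2 = -4) = -4 (attained at k = 2)
  C[0][1] = min over k of (A[0][0] + B[0][1] = 7 + -2 = 5, A[0][1] + B[1][1] = 6 + 9 = 15, A[0][2] + B[2][1] = -2 + -2 = -4) = -4 (attained at k = 2)
  C[0][2] = min over k of (A[0][0] + B[0][2] = 7 + 5 = 12, A[0][1] + B[1][2] = 6 + 9 = 15, A[0][2] + B[2][2] = -2 + 2 = 0) = 0 (attained at k = 2)
  C[1][0] = min over k of (A[1][0] + B[0][0] = 8 + 9 = 17, A[1][1] + B[1][0] = 8 + 7 = 15, A[1][2] + B[2][0] = -4 + -2 = -6) = -6 (attained at k = 2)
  C[1][1] = min over k of (A[1][0] + B[0][1] = 8 + -2 = 6, A[1][1] + B[1][1] = 8 + 9 = 17, A[1][2] + B[2][1] = -4 + -2 = -6) = -6 (attained at k = 2)
  C[1][2] = min over k of (A[1][0] + B[0][2] = 8 + 5 = 13, A[1][1] + B[1][2] = 8 + 9 = 17, A[1][2] + B[2][2] = -4 + 2 = -2) = -2 (attained at k = 2)
  C[2][0] = min over k of (A[2][0] + B[0][0] = -5 + 9 = 4, A[2][1] + B[1][0] = -5 + 7 = 2, A[2][2] + B[2][0] = -3 + -2 = -5) = -5 (attained at k = 2)
  C[2][1] = min over k of (A[2][0] + B[0][1] = -5 + -2 = -7, A[2][1] + B[1][1] = -5 + 9 = 4, A[2][2] + B[2][1] = -3 + -2 = -5) = -7 (attained at k = 0)
  C[2][2] = min over k of (A[2][0] + B[0][2] = -5 + 5 = 0, A[2][1] + B[1][2] = -5 + 9 = 4, A[2][2] + B[2][2] = -3 + 2 = -1) = -1 (attained at k = 2)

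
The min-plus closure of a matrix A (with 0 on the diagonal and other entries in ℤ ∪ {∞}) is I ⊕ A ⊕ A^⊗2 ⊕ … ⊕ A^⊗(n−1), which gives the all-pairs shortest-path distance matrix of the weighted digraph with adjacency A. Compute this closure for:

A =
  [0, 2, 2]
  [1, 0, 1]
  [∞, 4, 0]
Closure =
  [0, 2, 2]
  [1, 0, 1]
  [5, 4, 0]

This is the Floyd-Warshall all-pairs shortest-path computation. For each intermediate vertex k = 0, 1, …, 2, update dist[i][j] ← min(dist[i][j], dist[i][k] + dist[k][j]). The final matrix gives, for each (i, j), the minimum total weight of any directed path from i to j (possibly empty when i = j).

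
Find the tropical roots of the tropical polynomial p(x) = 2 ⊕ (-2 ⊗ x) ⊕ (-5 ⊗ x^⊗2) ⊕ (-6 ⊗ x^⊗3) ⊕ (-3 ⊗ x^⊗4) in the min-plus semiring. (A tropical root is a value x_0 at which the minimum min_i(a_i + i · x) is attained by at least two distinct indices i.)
Roots: {-3, 1, 3, 4}

Each tropical root is a break point of the lower envelope of the lines y = a_i + i · x (there are 5 lines, with slopes 0, 1, ..., 4). Only the lines that attain the minimum somewhere contribute to roots; other lines are dominated. Here the surviving (envelope) indices are i = 4, i = 3, i = 2, i = 1, i = 0.
Intersections between consecutive envelope lines give the roots: for adjacent envelope indices i < j the intersection is x = (a_i − a_j) / (j − i). Reading off the sorted break points: {-3, 1, 3, 4}.
Verification: at each break x_0, at least two indices attain the minimum of min_i(a_i + i · x_0).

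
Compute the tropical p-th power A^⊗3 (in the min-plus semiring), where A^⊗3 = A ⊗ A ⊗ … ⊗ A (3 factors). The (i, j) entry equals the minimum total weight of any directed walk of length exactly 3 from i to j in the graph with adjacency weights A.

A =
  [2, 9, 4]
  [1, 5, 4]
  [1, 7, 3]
A^⊗3 =
  [6, 13, 8]
  [5, 12, 7]
  [5, 12, 7]

Each entry (A^⊗3)_ij equals the minimum over all length-3 walks i = v_0 → v_1 → … → v_3 = j of Σ_t A[v_t][v_{t+1}]. For example, for (i, j) = (0, 2) we minimise over 9 possible intermediate vertex sequences; the minimum is 8, attained along the walk 0 → 0 → 0 → 2.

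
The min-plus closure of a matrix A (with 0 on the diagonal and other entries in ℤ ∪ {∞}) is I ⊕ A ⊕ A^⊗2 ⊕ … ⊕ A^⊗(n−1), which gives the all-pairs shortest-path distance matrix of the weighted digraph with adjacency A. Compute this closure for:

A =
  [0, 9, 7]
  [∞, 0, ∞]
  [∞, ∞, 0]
Closure =
  [0, 9, 7]
  [∞, 0, ∞]
  [∞, ∞, 0]

This is the Floyd-Warshall all-pairs shortest-path computation. For each intermediate vertex k = 0, 1, …, 2, update dist[i][j] ← min(dist[i][j], dist[i][k] + dist[k][j]). The final matrix gives, for each (i, j), the minimum total weight of any directed path from i to j (possibly empty when i = j).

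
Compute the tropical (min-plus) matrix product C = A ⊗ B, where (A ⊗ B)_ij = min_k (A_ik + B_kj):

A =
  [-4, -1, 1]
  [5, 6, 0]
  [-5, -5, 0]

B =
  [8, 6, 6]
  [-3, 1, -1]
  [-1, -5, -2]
A ⊗ B =
  [-4, -4, -2]
  [-1, -5, -2]
  [-8, -5, -6]

Apply the min-plus product entry-by-entry:
  C[0][0] = min over k of (A[0][0] + B[0][0] = -4 + 8 = 4, A[0][1] + B[1][0] = -1 + -3 = -4, A[0][2] + B[2][0] = 1 + -1 = 0) = -4 (attained at k = 1)
  C[0][1] = min over k of (A[0][0] + B[0][1] = -4 + 6 = 2, A[0][1] + B[1][1] = -1 + 1 = 0, A[0][2] + B[2][1] = 1 + -5 = -4) = -4 (attained at k = 2)
  C[0][2] = min over k of (A[0][0] + B[0][2] = -4 + 6 = 2, A[0][1] + B[1][2] = -1 + -1 = -2, A[0][2] + B[2][2] = 1 + -2 = -1) = -2 (attained at k = 1)
  C[1][0] = min over k of (A[1][0] + B[0][0] = 5 + 8 = 13, A[1][1] + B[1][0] = 6 + -3 = 3, A[1][2] + B[2][0] = 0 + -1 = -1) = -1 (attained at k = 2)
  C[1][1] = min over k of (A[1][0] + B[0][1] = 5 + 6 = 11, A[1][1] + B[1][1] = 6 + 1 = 7, A[1][2] + B[2][1] = 0 + -5 = -5) = -5 (attained at k = 2)
  C[1][2] = min over k of (A[1][0] + B[0][2] = 5 + 6 = 11, A[1][1] + B[1][2] = 6 + -1 = 5, A[1][2] + B[2][2] = 0 + -2 = -2) = -2 (attained at k = 2)
  C[2][0] = min over k of (A[2][0] + B[0][0] = -5 + 8 = 3, A[2][1] + B[1][0] = -5 + -3 = -8, A[2][2] + B[2][0] = 0 + -1 = -1) = -8 (attained at k = 1)
  C[2][1] = min over k of (A[2][0] + B[0][1] = -5 + 6 = 1, A[2][1] + B[1][1] = -5 + 1 = -4, A[2][2] + B[2][1] = 0 + -5 = -5) = -5 (attained at k = 2)
  C[2][2] = min over k of (A[2][0] + B[0][2] = -5 + 6 = 1, A[2][1] + B[1][2] = -5 + -1 = -6, A[2][2] + B[2][2] = 0 + -2 = -2) = -6 (attained at k = 1)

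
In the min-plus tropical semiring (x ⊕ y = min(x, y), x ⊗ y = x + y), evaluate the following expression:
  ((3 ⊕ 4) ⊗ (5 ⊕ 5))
((3 ⊕ 4) ⊗ (5 ⊕ 5)) = 8

Expand innermost to outermost. Recall ⊕ takes the minimum of its arguments and ⊗ takes their sum. Working out the expression ((3 ⊕ 4) ⊗ (5 ⊕ 5)) gives 8.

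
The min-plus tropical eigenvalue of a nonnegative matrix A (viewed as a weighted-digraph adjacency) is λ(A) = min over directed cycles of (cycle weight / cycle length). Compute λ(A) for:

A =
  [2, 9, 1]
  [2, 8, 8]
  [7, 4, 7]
λ(A) = 2

Enumerate directed cycles and compute their means (weight / length). Sample:
  cycle 0 → 0: weight = 2, length = 1, mean = 2/1 ≈ 2.000
  cycle 1 → 1: weight = 8, length = 1, mean = 8/1 ≈ 8.000
  cycle 2 → 2: weight = 7, length = 1, mean = 7/1 ≈ 7.000
  cycle 0 → 1 → 0: weight = 11, length = 2, mean = 11/2 ≈ 5.500
  cycle 0 → 2 → 0: weight = 8, length = 2, mean = 8/2 ≈ 4.000
  cycle 1 → 0 → 1: weight = 11, length = 2, mean = 11/2 ≈ 5.500
Minimum mean = 2.000, attained e.g. along the cycle 0 → 0 with weight 2 and length 1. So λ(A) = 2/1 = 2.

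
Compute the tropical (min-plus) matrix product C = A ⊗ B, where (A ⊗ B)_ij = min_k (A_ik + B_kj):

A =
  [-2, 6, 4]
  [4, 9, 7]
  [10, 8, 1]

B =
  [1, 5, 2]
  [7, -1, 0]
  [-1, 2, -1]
A ⊗ B =
  [-1, 3, 0]
  [5, 8, 6]
  [0, 3, 0]

Apply the min-plus product entry-by-entry:
  C[0][0] = min over k of (A[0][0] + B[0][0] = -2 + 1 = -1, A[0][1] + B[1][0] = 6 + 7 = 13, A[0][2] + B[2][0] = 4 + -1 = 3) = -1 (attained at k = 0)
  C[0][1] = min over k of (A[0][0] + B[0][1] = -2 + 5 = 3, A[0][1] + B[1][1] = 6 + -1 = 5, A[0][2] + B[2][1] = 4 + 2 = 6) = 3 (attained at k = 0)
  C[0][2] = min over k of (A[0][0] + B[0][2] = -2 + 2 = 0, A[0][1] + B[1][2] = 6 + 0 = 6, A[0][2] + B[2][2] = 4 + -1 = 3) = 0 (attained at k = 0)
  C[1][0] = min over k of (A[1][0] + B[0][0] = 4 + 1 = 5, A[1][1] + B[1][0] = 9 + 7 = 16, A[1][2] + B[2][0] = 7 + -1 = 6) = 5 (attained at k = 0)
  C[1][1] = min over k of (A[1][0] + B[0][1] = 4 + 5 = 9, A[1][1] + B[1][1] = 9 + -1 = 8, A[1][2] + B[2][1] = 7 + 2 = 9) = 8 (attained at k = 1)
  C[1][2] = min over k of (A[1][0] + B[0][2] = 4 + 2 = 6, A[1][1] + B[1][2] = 9 + 0 = 9, A[1][2] + B[2][2] = 7 + -1 = 6) = 6 (attained at k = 0)
  C[2][0] = min over k of (A[2][0] + B[0][0] = 10 + 1 = 11, A[2][1] + B[1][0] = 8 + 7 = 15, A[2][2] + B[2][0] = 1 + -1 = 0) = 0 (attained at k = 2)
  C[2][1] = min over k of (A[2][0] + B[0][1] = 10 + 5 = 15, A[2][1] + B[1][1] = 8 + -1 = 7, A[2][2] + B[2][1] = 1 + 2 = 3) = 3 (attained at k = 2)
  C[2][2] = min over k of (A[2][0] + B[0][2] = 10 + 2 = 12, A[2][1] + B[1][2] = 8 + 0 = 8, A[2][2] + B[2][2] = 1 + -1 = 0) = 0 (attained at k = 2)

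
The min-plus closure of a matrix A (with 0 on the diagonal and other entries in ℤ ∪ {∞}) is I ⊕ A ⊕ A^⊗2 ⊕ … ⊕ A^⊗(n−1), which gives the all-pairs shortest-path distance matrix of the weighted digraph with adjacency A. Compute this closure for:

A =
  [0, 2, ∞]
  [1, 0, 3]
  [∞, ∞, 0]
Closure =
  [0, 2, 5]
  [1, 0, 3]
  [∞, ∞, 0]

This is the Floyd-Warshall all-pairs shortest-path computation. For each intermediate vertex k = 0, 1, …, 2, update dist[i][j] ← min(dist[i][j], dist[i][k] + dist[k][j]). The final matrix gives, for each (i, j), the minimum total weight of any directed path from i to j (possibly empty when i = j).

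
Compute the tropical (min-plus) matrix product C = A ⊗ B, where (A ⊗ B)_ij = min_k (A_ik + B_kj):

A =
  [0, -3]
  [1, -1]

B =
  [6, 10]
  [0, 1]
A ⊗ B =
  [-3, -2]
  [-1, 0]

Apply the min-plus product entry-by-entry:
  C[0][0] = min over k of (A[0][0] + B[0][0] = 0 + 6 = 6, A[0][1] + B[1][0] = -3 + 0 = -3) = -3 (attained at k = 1)
  C[0][1] = min over k of (A[0][0] + B[0][1] = 0 + 10 = 10, A[0][1] + B[1][1] = -3 + 1 = -2) = -2 (attained at k = 1)
  C[1][0] = min over k of (A[1][0] + B[0][0] = 1 + 6 = 7, A[1][1] + B[1][0] = -1 + 0 = -1) = -1 (attained at k = 1)
  C[1][1] = min over k of (A[1][0] + B[0][1] = 1 + 10 = 11, A[1][1] + B[1][1] = -1 + 1 = 0) = 0 (attained at k = 1)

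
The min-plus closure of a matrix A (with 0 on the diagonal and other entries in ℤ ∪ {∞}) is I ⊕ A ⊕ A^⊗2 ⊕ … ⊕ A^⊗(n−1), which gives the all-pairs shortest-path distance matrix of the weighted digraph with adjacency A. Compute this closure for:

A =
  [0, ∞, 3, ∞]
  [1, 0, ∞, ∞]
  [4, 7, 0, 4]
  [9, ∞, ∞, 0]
Closure =
  [0, 10, 3, 7]
  [1, 0, 4, 8]
  [4, 7, 0, 4]
  [9, 19, 12, 0]

This is the Floyd-Warshall all-pairs shortest-path computation. For each intermediate vertex k = 0, 1, …, 3, update dist[i][j] ← min(dist[i][j], dist[i][k] + dist[k][j]). The final matrix gives, for each (i, j), the minimum total weight of any directed path from i to j (possibly empty when i = j).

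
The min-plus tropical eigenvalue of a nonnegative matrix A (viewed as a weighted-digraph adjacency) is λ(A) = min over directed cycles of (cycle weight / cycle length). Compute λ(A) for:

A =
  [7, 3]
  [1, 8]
λ(A) = 2

Enumerate directed cycles and compute their means (weight / length). Sample:
  cycle 0 → 0: weight = 7, length = 1, mean = 7/1 ≈ 7.000
  cycle 1 → 1: weight = 8, length = 1, mean = 8/1 ≈ 8.000
  cycle 0 → 1 → 0: weight = 4, length = 2, mean = 4/2 ≈ 2.000
  cycle 1 → 0 → 1: weight = 4, length = 2, mean = 4/2 ≈ 2.000
Minimum mean = 2.000, attained e.g. along the cycle 0 → 1 → 0 with weight 4 and length 2. So λ(A) = 4/2 = 2.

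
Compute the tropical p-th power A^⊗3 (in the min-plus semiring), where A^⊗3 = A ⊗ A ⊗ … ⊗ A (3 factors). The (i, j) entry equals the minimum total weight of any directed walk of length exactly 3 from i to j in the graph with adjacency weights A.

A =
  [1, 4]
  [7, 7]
A^⊗3 =
  [3, 6]
  [9, 12]

Each entry (A^⊗3)_ij equals the minimum over all length-3 walks i = v_0 → v_1 → … → v_3 = j of Σ_t A[v_t][v_{t+1}]. For example, for (i, j) = (0, 1) we minimise over 4 possible intermediate vertex sequences; the minimum is 6, attained along the walk 0 → 0 → 0 → 1.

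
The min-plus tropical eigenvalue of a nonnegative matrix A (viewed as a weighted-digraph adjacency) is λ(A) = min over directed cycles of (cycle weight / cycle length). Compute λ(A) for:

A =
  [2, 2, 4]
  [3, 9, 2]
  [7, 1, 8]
λ(A) = 3/2

Enumerate directed cycles and compute their means (weight / length). Sample:
  cycle 0 → 0: weight = 2, length = 1, mean = 2/1 ≈ 2.000
  cycle 1 → 1: weight = 9, length = 1, mean = 9/1 ≈ 9.000
  cycle 2 → 2: weight = 8, length = 1, mean = 8/1 ≈ 8.000
  cycle 0 → 1 → 0: weight = 5, length = 2, mean = 5/2 ≈ 2.500
  cycle 0 → 2 → 0: weight = 11, length = 2, mean = 11/2 ≈ 5.500
  cycle 1 → 0 → 1: weight = 5, length = 2, mean = 5/2 ≈ 2.500
Minimum mean = 1.500, attained e.g. along the cycle 1 → 2 → 1 with weight 3 and length 2. So λ(A) = 3/2 = 3/2.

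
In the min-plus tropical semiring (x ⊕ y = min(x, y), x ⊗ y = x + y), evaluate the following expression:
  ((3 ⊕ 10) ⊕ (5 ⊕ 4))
((3 ⊕ 10) ⊕ (5 ⊕ 4)) = 3

Expand innermost to outermost. Recall ⊕ takes the minimum of its arguments and ⊗ takes their sum. Working out the expression ((3 ⊕ 10) ⊕ (5 ⊕ 4)) gives 3.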